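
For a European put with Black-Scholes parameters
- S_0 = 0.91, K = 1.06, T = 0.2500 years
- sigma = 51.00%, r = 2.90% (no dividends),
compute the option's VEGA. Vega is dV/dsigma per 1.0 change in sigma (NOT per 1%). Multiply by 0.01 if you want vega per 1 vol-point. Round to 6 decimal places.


d1 = -0.4424199514; d2 = -0.6974199514
phi(d1) = 0.3617484349; exp(-qT) = 1.0000000000; exp(-rT) = 0.9927762179
Vega = S * exp(-qT) * phi(d1) * sqrt(T) = 0.9100 * 1.0000000000 * 0.3617484349 * 0.5000000000 = 0.164596

Answer: Vega = 0.164596


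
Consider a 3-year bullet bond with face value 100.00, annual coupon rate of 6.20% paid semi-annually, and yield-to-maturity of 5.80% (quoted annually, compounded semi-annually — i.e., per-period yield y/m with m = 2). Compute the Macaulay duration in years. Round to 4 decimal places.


Answer: Macaulay duration = 2.7847 years

Derivation:
Coupon per period c = face * coupon_rate / m = 3.100000
Periods per year m = 2; per-period yield y/m = 0.029000
Number of cashflows N = 6
Cashflows (t years, CF_t, discount factor 1/(1+y/m)^(m*t), PV):
  t = 0.5000: CF_t = 3.100000, DF = 0.971817, PV = 3.012634
  t = 1.0000: CF_t = 3.100000, DF = 0.944429, PV = 2.927729
  t = 1.5000: CF_t = 3.100000, DF = 0.917812, PV = 2.845218
  t = 2.0000: CF_t = 3.100000, DF = 0.891946, PV = 2.765032
  t = 2.5000: CF_t = 3.100000, DF = 0.866808, PV = 2.687106
  t = 3.0000: CF_t = 103.100000, DF = 0.842379, PV = 86.849319
Price P = sum_t PV_t = 101.087038
Macaulay numerator sum_t t * PV_t:
  t * PV_t at t = 0.5000: 1.506317
  t * PV_t at t = 1.0000: 2.927729
  t * PV_t at t = 1.5000: 4.267827
  t * PV_t at t = 2.0000: 5.530064
  t * PV_t at t = 2.5000: 6.717765
  t * PV_t at t = 3.0000: 260.547957
Macaulay duration D = (sum_t t * PV_t) / P = 281.497660 / 101.087038 = 2.784706


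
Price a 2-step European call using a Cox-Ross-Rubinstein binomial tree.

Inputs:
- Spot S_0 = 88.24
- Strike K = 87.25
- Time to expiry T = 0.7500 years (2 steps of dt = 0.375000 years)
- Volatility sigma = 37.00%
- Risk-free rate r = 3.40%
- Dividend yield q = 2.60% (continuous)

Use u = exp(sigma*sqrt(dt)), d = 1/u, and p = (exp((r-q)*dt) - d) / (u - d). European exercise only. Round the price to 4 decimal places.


dt = T/N = 0.375000
u = exp(sigma*sqrt(dt)) = 1.254300; d = 1/u = 0.797257
p = (exp((r-q)*dt) - d) / (u - d) = 0.450170
Discount per step: exp(-r*dt) = 0.987331
Stock lattice S(k, i) with i counting down-moves:
  k=0: S(0,0) = 88.2400
  k=1: S(1,0) = 110.6794; S(1,1) = 70.3500
  k=2: S(2,0) = 138.8253; S(2,1) = 88.2400; S(2,2) = 56.0870
Terminal payoffs V(N, i) = max(S_T - K, 0):
  V(2,0) = 51.575254; V(2,1) = 0.990000; V(2,2) = 0.000000
Backward induction: V(k, i) = exp(-r*dt) * [p * V(k+1, i) + (1-p) * V(k+1, i+1)].
  V(1,0) = exp(-r*dt) * [p*51.575254 + (1-p)*0.990000] = 23.460944
  V(1,1) = exp(-r*dt) * [p*0.990000 + (1-p)*0.000000] = 0.440023
  V(0,0) = exp(-r*dt) * [p*23.460944 + (1-p)*0.440023] = 10.666492

Answer: Price = V(0,0) = 10.6665


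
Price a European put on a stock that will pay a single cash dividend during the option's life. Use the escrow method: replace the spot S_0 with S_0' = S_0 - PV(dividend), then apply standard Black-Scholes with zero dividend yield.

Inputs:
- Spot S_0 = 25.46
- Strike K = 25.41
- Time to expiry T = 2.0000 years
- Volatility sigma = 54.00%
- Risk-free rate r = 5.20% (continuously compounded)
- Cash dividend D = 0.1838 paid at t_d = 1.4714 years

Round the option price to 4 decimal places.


Answer: Price = 6.0290

Derivation:
PV(D) = D * exp(-r * t_d) = 0.1838 * 0.92634106 = 0.17026149
S_0' = S_0 - PV(D) = 25.4600 - 0.17026149 = 25.28973851
d1 = (ln(S_0'/K) + (r + sigma^2/2)*T) / (sigma*sqrt(T)) = 0.51180903
d2 = d1 - sigma*sqrt(T) = -0.25186630
exp(-rT) = 0.90122530
N(-d1) = 0.30439234; N(-d2) = 0.59942779
P = K * exp(-rT) * N(-d2) - S_0' * N(-d1) = 25.4100 * 0.90122530 * 0.59942779 - 25.28973851 * 0.30439234 = 6.0290


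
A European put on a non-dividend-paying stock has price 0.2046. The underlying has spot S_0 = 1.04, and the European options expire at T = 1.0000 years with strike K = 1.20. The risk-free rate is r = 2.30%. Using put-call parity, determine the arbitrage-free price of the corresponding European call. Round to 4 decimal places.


Put-call parity: C - P = S_0 * exp(-qT) - K * exp(-rT).
S_0 * exp(-qT) = 1.0400 * 1.00000000 = 1.04000000
K * exp(-rT) = 1.2000 * 0.97726248 = 1.17271498
C = P + S*exp(-qT) - K*exp(-rT)
C = 0.2046 + 1.04000000 - 1.17271498 = 0.0719

Answer: Call price = 0.0719


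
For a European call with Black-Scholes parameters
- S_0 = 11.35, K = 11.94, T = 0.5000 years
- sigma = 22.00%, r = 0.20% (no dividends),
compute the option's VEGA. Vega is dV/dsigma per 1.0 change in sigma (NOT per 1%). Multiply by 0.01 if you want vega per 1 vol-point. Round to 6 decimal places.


Answer: Vega = 3.109719

Derivation:
d1 = -0.2415500166; d2 = -0.3971135084
phi(d1) = 0.3874719816; exp(-qT) = 1.0000000000; exp(-rT) = 0.9990004998
Vega = S * exp(-qT) * phi(d1) * sqrt(T) = 11.3500 * 1.0000000000 * 0.3874719816 * 0.7071067812 = 3.109719


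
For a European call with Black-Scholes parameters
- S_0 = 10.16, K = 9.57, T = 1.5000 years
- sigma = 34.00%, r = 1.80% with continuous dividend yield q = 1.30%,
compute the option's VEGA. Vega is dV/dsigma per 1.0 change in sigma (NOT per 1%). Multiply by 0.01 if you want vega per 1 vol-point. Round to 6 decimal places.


d1 = 0.3698855269; d2 = -0.0465277294
phi(d1) = 0.3725640965; exp(-qT) = 0.9806888952; exp(-rT) = 0.9733612415
Vega = S * exp(-qT) * phi(d1) * sqrt(T) = 10.1600 * 0.9806888952 * 0.3725640965 * 1.2247448714 = 4.546441

Answer: Vega = 4.546441


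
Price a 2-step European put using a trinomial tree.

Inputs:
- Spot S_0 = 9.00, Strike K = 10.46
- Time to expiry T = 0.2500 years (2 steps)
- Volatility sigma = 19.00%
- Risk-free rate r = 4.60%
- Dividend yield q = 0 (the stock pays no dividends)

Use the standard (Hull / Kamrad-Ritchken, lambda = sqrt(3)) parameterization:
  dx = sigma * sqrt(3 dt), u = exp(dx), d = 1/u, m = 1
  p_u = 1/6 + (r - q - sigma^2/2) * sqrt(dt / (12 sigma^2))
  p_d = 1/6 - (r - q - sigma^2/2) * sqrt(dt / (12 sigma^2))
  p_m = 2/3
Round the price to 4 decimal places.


Answer: Price = V(0,0) = 1.3698

Derivation:
dt = T/N = 0.125000; dx = sigma*sqrt(3*dt) = 0.116351
u = exp(dx) = 1.123390; d = 1/u = 0.890163
p_u = 0.181681, p_m = 0.666667, p_d = 0.151653
Discount per step: exp(-r*dt) = 0.994266
Stock lattice S(k, j) with j the centered position index:
  k=0: S(0,+0) = 9.0000
  k=1: S(1,-1) = 8.0115; S(1,+0) = 9.0000; S(1,+1) = 10.1105
  k=2: S(2,-2) = 7.1315; S(2,-1) = 8.0115; S(2,+0) = 9.0000; S(2,+1) = 10.1105; S(2,+2) = 11.3580
Terminal payoffs V(N, j) = max(K - S_T, 0):
  V(2,-2) = 3.328490; V(2,-1) = 2.448534; V(2,+0) = 1.460000; V(2,+1) = 0.349491; V(2,+2) = 0.000000
Backward induction: V(k, j) = exp(-r*dt) * [p_u * V(k+1, j+1) + p_m * V(k+1, j) + p_d * V(k+1, j-1)]
  V(1,-1) = exp(-r*dt) * [p_u*1.460000 + p_m*2.448534 + p_d*3.328490] = 2.388610
  V(1,+0) = exp(-r*dt) * [p_u*0.349491 + p_m*1.460000 + p_d*2.448534] = 1.400082
  V(1,+1) = exp(-r*dt) * [p_u*0.000000 + p_m*0.349491 + p_d*1.460000] = 0.451802
  V(0,+0) = exp(-r*dt) * [p_u*0.451802 + p_m*1.400082 + p_d*2.388610] = 1.369812


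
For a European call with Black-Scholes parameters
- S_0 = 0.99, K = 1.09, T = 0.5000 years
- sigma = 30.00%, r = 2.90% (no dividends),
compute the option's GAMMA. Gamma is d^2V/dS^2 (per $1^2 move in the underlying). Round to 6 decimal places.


Answer: Gamma = 1.827010

Derivation:
d1 = -0.2792036209; d2 = -0.4913356552
phi(d1) = 0.3836917189; exp(-qT) = 1.0000000000; exp(-rT) = 0.9856046187
Gamma = exp(-qT) * phi(d1) / (S * sigma * sqrt(T)) = 1.0000000000 * 0.3836917189 / (0.9900 * 0.3000 * 0.7071067812) = 1.827010


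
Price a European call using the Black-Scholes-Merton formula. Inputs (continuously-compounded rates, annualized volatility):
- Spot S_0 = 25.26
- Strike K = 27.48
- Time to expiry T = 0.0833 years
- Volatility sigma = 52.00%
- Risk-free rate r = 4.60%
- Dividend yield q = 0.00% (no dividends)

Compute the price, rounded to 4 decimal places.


d1 = (ln(S/K) + (r - q + 0.5*sigma^2) * T) / (sigma * sqrt(T)) = -0.46070035
d2 = d1 - sigma * sqrt(T) = -0.61078140
exp(-rT) = 0.99617553; exp(-qT) = 1.00000000
C = S_0 * exp(-qT) * N(d1) - K * exp(-rT) * N(d2)
N(d1) = 0.32250680; N(d2) = 0.27067215
C = 25.2600 * 1.00000000 * 0.32250680 - 27.4800 * 0.99617553 * 0.27067215 = 0.7369

Answer: Price = 0.7369


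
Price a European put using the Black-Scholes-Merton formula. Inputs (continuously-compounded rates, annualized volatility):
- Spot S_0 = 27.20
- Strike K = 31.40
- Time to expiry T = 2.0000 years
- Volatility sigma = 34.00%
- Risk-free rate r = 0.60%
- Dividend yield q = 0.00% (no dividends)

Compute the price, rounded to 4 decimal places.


Answer: Price = 7.6455

Derivation:
d1 = (ln(S/K) + (r - q + 0.5*sigma^2) * T) / (sigma * sqrt(T)) = -0.03325673
d2 = d1 - sigma * sqrt(T) = -0.51408934
exp(-rT) = 0.98807171; exp(-qT) = 1.00000000
P = K * exp(-rT) * N(-d2) - S_0 * exp(-qT) * N(-d1)
N(-d1) = 0.51326507; N(-d2) = 0.69640523
P = 31.4000 * 0.98807171 * 0.69640523 - 27.2000 * 1.00000000 * 0.51326507 = 7.6455


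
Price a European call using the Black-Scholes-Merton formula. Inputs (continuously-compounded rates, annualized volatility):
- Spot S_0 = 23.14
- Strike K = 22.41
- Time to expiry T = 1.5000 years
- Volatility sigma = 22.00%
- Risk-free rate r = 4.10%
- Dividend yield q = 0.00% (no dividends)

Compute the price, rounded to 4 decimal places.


Answer: Price = 3.5429

Derivation:
d1 = (ln(S/K) + (r - q + 0.5*sigma^2) * T) / (sigma * sqrt(T)) = 0.48193872
d2 = d1 - sigma * sqrt(T) = 0.21249485
exp(-rT) = 0.94035295; exp(-qT) = 1.00000000
C = S_0 * exp(-qT) * N(d1) - K * exp(-rT) * N(d2)
N(d1) = 0.68507526; N(d2) = 0.58413950
C = 23.1400 * 1.00000000 * 0.68507526 - 22.4100 * 0.94035295 * 0.58413950 = 3.5429


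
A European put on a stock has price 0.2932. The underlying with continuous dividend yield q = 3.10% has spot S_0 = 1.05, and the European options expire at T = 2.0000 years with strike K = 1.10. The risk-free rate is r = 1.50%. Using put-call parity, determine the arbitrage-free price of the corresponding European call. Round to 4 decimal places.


Put-call parity: C - P = S_0 * exp(-qT) - K * exp(-rT).
S_0 * exp(-qT) = 1.0500 * 0.93988289 = 0.98687703
K * exp(-rT) = 1.1000 * 0.97044553 = 1.06749009
C = P + S*exp(-qT) - K*exp(-rT)
C = 0.2932 + 0.98687703 - 1.06749009 = 0.2126

Answer: Call price = 0.2126


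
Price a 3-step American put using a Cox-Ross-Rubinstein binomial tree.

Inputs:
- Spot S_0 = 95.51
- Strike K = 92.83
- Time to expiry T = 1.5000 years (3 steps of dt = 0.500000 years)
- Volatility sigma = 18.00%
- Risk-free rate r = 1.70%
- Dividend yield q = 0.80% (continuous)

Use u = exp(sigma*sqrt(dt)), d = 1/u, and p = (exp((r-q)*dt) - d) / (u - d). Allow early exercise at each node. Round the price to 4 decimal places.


Answer: Price = V(0,0) = 7.0683

Derivation:
dt = T/N = 0.500000
u = exp(sigma*sqrt(dt)) = 1.135734; d = 1/u = 0.880488
p = (exp((r-q)*dt) - d) / (u - d) = 0.485893
Discount per step: exp(-r*dt) = 0.991536
Stock lattice S(k, i) with i counting down-moves:
  k=0: S(0,0) = 95.5100
  k=1: S(1,0) = 108.4740; S(1,1) = 84.0954
  k=2: S(2,0) = 123.1976; S(2,1) = 95.5100; S(2,2) = 74.0450
  k=3: S(3,0) = 139.9197; S(3,1) = 108.4740; S(3,2) = 84.0954; S(3,3) = 65.1957
Terminal payoffs V(N, i) = max(K - S_T, 0):
  V(3,0) = 0.000000; V(3,1) = 0.000000; V(3,2) = 8.734611; V(3,3) = 27.634315
Backward induction: V(k, i) = exp(-r*dt) * [p * V(k+1, i) + (1-p) * V(k+1, i+1)]; then take max(V_cont, immediate exercise) for American.
  V(2,0) = exp(-r*dt) * [p*0.000000 + (1-p)*0.000000] = 0.000000; exercise = 0.000000; V(2,0) = max -> 0.000000
  V(2,1) = exp(-r*dt) * [p*0.000000 + (1-p)*8.734611] = 4.452519; exercise = 0.000000; V(2,1) = max -> 4.452519
  V(2,2) = exp(-r*dt) * [p*8.734611 + (1-p)*27.634315] = 18.294915; exercise = 18.785037; V(2,2) = max -> 18.785037
  V(1,0) = exp(-r*dt) * [p*0.000000 + (1-p)*4.452519] = 2.269697; exercise = 0.000000; V(1,0) = max -> 2.269697
  V(1,1) = exp(-r*dt) * [p*4.452519 + (1-p)*18.785037] = 11.720917; exercise = 8.734611; V(1,1) = max -> 11.720917
  V(0,0) = exp(-r*dt) * [p*2.269697 + (1-p)*11.720917] = 7.068300; exercise = 0.000000; V(0,0) = max -> 7.068300


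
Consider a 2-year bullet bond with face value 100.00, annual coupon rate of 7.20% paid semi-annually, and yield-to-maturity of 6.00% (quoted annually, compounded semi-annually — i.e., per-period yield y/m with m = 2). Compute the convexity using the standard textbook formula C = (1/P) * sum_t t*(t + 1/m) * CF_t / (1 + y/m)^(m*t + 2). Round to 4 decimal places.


Coupon per period c = face * coupon_rate / m = 3.600000
Periods per year m = 2; per-period yield y/m = 0.030000
Number of cashflows N = 4
Cashflows (t years, CF_t, discount factor 1/(1+y/m)^(m*t), PV):
  t = 0.5000: CF_t = 3.600000, DF = 0.970874, PV = 3.495146
  t = 1.0000: CF_t = 3.600000, DF = 0.942596, PV = 3.393345
  t = 1.5000: CF_t = 3.600000, DF = 0.915142, PV = 3.294510
  t = 2.0000: CF_t = 103.600000, DF = 0.888487, PV = 92.047258
Price P = sum_t PV_t = 102.230259
Convexity numerator sum_t t*(t + 1/m) * CF_t / (1+y/m)^(m*t + 2):
  t = 0.5000: term = 1.647255
  t = 1.0000: term = 4.797830
  t = 1.5000: term = 9.316175
  t = 2.0000: term = 433.816845
Convexity = (1/P) * sum = 449.578105 / 102.230259 = 4.397701

Answer: Convexity = 4.3977


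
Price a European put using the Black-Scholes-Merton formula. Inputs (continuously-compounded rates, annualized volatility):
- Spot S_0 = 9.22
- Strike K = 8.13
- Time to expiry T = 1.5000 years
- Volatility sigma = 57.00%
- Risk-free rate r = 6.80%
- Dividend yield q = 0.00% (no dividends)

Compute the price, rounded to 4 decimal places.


Answer: Price = 1.4350

Derivation:
d1 = (ln(S/K) + (r - q + 0.5*sigma^2) * T) / (sigma * sqrt(T)) = 0.67538465
d2 = d1 - sigma * sqrt(T) = -0.02271993
exp(-rT) = 0.90302955; exp(-qT) = 1.00000000
P = K * exp(-rT) * N(-d2) - S_0 * exp(-qT) * N(-d1)
N(-d1) = 0.24971571; N(-d2) = 0.50906316
P = 8.1300 * 0.90302955 * 0.50906316 - 9.2200 * 1.00000000 * 0.24971571 = 1.4350


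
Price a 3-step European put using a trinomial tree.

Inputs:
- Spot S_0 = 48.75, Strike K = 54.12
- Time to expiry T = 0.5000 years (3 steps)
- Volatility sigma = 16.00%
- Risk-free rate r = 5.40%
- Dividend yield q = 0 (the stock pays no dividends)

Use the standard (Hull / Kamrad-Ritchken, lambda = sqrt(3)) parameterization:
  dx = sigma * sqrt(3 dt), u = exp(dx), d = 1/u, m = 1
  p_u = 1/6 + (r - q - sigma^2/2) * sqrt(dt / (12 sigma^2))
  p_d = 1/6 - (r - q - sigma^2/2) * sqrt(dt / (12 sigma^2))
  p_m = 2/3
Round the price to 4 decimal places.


dt = T/N = 0.166667; dx = sigma*sqrt(3*dt) = 0.113137
u = exp(dx) = 1.119785; d = 1/u = 0.893028
p_u = 0.197013, p_m = 0.666667, p_d = 0.136320
Discount per step: exp(-r*dt) = 0.991040
Stock lattice S(k, j) with j the centered position index:
  k=0: S(0,+0) = 48.7500
  k=1: S(1,-1) = 43.5351; S(1,+0) = 48.7500; S(1,+1) = 54.5895
  k=2: S(2,-2) = 38.8781; S(2,-1) = 43.5351; S(2,+0) = 48.7500; S(2,+1) = 54.5895; S(2,+2) = 61.1286
  k=3: S(3,-3) = 34.7192; S(3,-2) = 38.8781; S(3,-1) = 43.5351; S(3,+0) = 48.7500; S(3,+1) = 54.5895; S(3,+2) = 61.1286; S(3,+3) = 68.4509
Terminal payoffs V(N, j) = max(K - S_T, 0):
  V(3,-3) = 19.400762; V(3,-2) = 15.241903; V(3,-1) = 10.584874; V(3,+0) = 5.370000; V(3,+1) = 0.000000; V(3,+2) = 0.000000; V(3,+3) = 0.000000
Backward induction: V(k, j) = exp(-r*dt) * [p_u * V(k+1, j+1) + p_m * V(k+1, j) + p_d * V(k+1, j-1)]
  V(2,-2) = exp(-r*dt) * [p_u*10.584874 + p_m*15.241903 + p_d*19.400762] = 14.757921
  V(2,-1) = exp(-r*dt) * [p_u*5.370000 + p_m*10.584874 + p_d*15.241903] = 10.101001
  V(2,+0) = exp(-r*dt) * [p_u*0.000000 + p_m*5.370000 + p_d*10.584874] = 4.977926
  V(2,+1) = exp(-r*dt) * [p_u*0.000000 + p_m*0.000000 + p_d*5.370000] = 0.725480
  V(2,+2) = exp(-r*dt) * [p_u*0.000000 + p_m*0.000000 + p_d*0.000000] = 0.000000
  V(1,-1) = exp(-r*dt) * [p_u*4.977926 + p_m*10.101001 + p_d*14.757921] = 9.639372
  V(1,+0) = exp(-r*dt) * [p_u*0.725480 + p_m*4.977926 + p_d*10.101001] = 4.795164
  V(1,+1) = exp(-r*dt) * [p_u*0.000000 + p_m*0.725480 + p_d*4.977926] = 1.151831
  V(0,+0) = exp(-r*dt) * [p_u*1.151831 + p_m*4.795164 + p_d*9.639372] = 4.695293

Answer: Price = V(0,0) = 4.6953


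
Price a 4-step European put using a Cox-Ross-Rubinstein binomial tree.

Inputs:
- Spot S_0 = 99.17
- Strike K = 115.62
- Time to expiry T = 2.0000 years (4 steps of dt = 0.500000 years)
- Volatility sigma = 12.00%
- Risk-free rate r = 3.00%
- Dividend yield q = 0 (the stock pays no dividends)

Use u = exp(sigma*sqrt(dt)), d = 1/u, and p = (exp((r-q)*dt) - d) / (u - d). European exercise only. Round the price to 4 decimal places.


dt = T/N = 0.500000
u = exp(sigma*sqrt(dt)) = 1.088557; d = 1/u = 0.918647
p = (exp((r-q)*dt) - d) / (u - d) = 0.567747
Discount per step: exp(-r*dt) = 0.985112
Stock lattice S(k, i) with i counting down-moves:
  k=0: S(0,0) = 99.1700
  k=1: S(1,0) = 107.9522; S(1,1) = 91.1023
  k=2: S(2,0) = 117.5121; S(2,1) = 99.1700; S(2,2) = 83.6909
  k=3: S(3,0) = 127.9186; S(3,1) = 107.9522; S(3,2) = 91.1023; S(3,3) = 76.8824
  k=4: S(4,0) = 139.2466; S(4,1) = 117.5121; S(4,2) = 99.1700; S(4,3) = 83.6909; S(4,4) = 70.6278
Terminal payoffs V(N, i) = max(K - S_T, 0):
  V(4,0) = 0.000000; V(4,1) = 0.000000; V(4,2) = 16.450000; V(4,3) = 31.929127; V(4,4) = 44.992168
Backward induction: V(k, i) = exp(-r*dt) * [p * V(k+1, i) + (1-p) * V(k+1, i+1)].
  V(3,0) = exp(-r*dt) * [p*0.000000 + (1-p)*0.000000] = 0.000000
  V(3,1) = exp(-r*dt) * [p*0.000000 + (1-p)*16.450000] = 7.004694
  V(3,2) = exp(-r*dt) * [p*16.450000 + (1-p)*31.929127] = 22.796371
  V(3,3) = exp(-r*dt) * [p*31.929127 + (1-p)*44.992168] = 37.016233
  V(2,0) = exp(-r*dt) * [p*0.000000 + (1-p)*7.004694] = 2.982720
  V(2,1) = exp(-r*dt) * [p*7.004694 + (1-p)*22.796371] = 13.624777
  V(2,2) = exp(-r*dt) * [p*22.796371 + (1-p)*37.016233] = 28.512040
  V(1,0) = exp(-r*dt) * [p*2.982720 + (1-p)*13.624777] = 7.469884
  V(1,1) = exp(-r*dt) * [p*13.624777 + (1-p)*28.512040] = 19.761184
  V(0,0) = exp(-r*dt) * [p*7.469884 + (1-p)*19.761184] = 12.592520

Answer: Price = V(0,0) = 12.5925


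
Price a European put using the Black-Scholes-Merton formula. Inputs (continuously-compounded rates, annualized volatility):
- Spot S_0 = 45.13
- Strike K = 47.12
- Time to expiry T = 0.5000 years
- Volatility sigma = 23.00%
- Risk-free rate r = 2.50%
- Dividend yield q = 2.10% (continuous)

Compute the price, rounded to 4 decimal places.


Answer: Price = 3.9870

Derivation:
d1 = (ln(S/K) + (r - q + 0.5*sigma^2) * T) / (sigma * sqrt(T)) = -0.17170597
d2 = d1 - sigma * sqrt(T) = -0.33434053
exp(-rT) = 0.98757780; exp(-qT) = 0.98955493
P = K * exp(-rT) * N(-d2) - S_0 * exp(-qT) * N(-d1)
N(-d1) = 0.56816566; N(-d2) = 0.63093870
P = 47.1200 * 0.98757780 * 0.63093870 - 45.1300 * 0.98955493 * 0.56816566 = 3.9870


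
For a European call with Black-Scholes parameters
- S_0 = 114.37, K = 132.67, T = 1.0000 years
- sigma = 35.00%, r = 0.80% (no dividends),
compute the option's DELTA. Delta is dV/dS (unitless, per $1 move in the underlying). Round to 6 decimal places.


Answer: Delta = 0.410516

Derivation:
d1 = -0.2262172432; d2 = -0.5762172432
phi(d1) = 0.3888639833; exp(-qT) = 1.0000000000; exp(-rT) = 0.9920319148
N(d1) = 0.4105162300
Delta = exp(-qT) * N(d1) = 1.0000000000 * 0.4105162300 = 0.410516


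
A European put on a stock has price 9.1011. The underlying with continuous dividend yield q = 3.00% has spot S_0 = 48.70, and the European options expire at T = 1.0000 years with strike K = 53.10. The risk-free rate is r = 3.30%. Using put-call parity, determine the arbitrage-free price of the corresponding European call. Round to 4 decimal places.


Answer: Call price = 4.9855

Derivation:
Put-call parity: C - P = S_0 * exp(-qT) - K * exp(-rT).
S_0 * exp(-qT) = 48.7000 * 0.97044553 = 47.26069748
K * exp(-rT) = 53.1000 * 0.96753856 = 51.37629751
C = P + S*exp(-qT) - K*exp(-rT)
C = 9.1011 + 47.26069748 - 51.37629751 = 4.9855


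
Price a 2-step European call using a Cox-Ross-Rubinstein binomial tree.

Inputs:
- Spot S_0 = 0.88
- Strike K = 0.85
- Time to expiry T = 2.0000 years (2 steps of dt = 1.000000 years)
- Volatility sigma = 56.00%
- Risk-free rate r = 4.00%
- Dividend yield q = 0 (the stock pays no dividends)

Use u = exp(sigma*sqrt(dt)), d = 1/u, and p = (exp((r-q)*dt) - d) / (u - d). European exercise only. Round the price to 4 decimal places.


Answer: Price = V(0,0) = 0.2836

Derivation:
dt = T/N = 1.000000
u = exp(sigma*sqrt(dt)) = 1.750673; d = 1/u = 0.571209
p = (exp((r-q)*dt) - d) / (u - d) = 0.398149
Discount per step: exp(-r*dt) = 0.960789
Stock lattice S(k, i) with i counting down-moves:
  k=0: S(0,0) = 0.8800
  k=1: S(1,0) = 1.5406; S(1,1) = 0.5027
  k=2: S(2,0) = 2.6971; S(2,1) = 0.8800; S(2,2) = 0.2871
Terminal payoffs V(N, i) = max(S_T - K, 0):
  V(2,0) = 1.847072; V(2,1) = 0.030000; V(2,2) = 0.000000
Backward induction: V(k, i) = exp(-r*dt) * [p * V(k+1, i) + (1-p) * V(k+1, i+1)].
  V(1,0) = exp(-r*dt) * [p*1.847072 + (1-p)*0.030000] = 0.723921
  V(1,1) = exp(-r*dt) * [p*0.030000 + (1-p)*0.000000] = 0.011476
  V(0,0) = exp(-r*dt) * [p*0.723921 + (1-p)*0.011476] = 0.283563


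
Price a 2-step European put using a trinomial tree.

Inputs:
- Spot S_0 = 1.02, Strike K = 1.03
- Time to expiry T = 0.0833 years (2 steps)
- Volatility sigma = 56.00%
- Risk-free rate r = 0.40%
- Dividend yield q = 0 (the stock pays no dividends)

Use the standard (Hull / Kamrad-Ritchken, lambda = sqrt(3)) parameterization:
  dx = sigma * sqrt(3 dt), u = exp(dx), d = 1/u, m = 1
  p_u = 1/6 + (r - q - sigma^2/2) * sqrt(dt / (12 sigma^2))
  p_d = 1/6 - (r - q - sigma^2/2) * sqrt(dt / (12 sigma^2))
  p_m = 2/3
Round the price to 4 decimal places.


Answer: Price = V(0,0) = 0.0635

Derivation:
dt = T/N = 0.041650; dx = sigma*sqrt(3*dt) = 0.197950
u = exp(dx) = 1.218902; d = 1/u = 0.820411
p_u = 0.150592, p_m = 0.666667, p_d = 0.182742
Discount per step: exp(-r*dt) = 0.999833
Stock lattice S(k, j) with j the centered position index:
  k=0: S(0,+0) = 1.0200
  k=1: S(1,-1) = 0.8368; S(1,+0) = 1.0200; S(1,+1) = 1.2433
  k=2: S(2,-2) = 0.6865; S(2,-1) = 0.8368; S(2,+0) = 1.0200; S(2,+1) = 1.2433; S(2,+2) = 1.5154
Terminal payoffs V(N, j) = max(K - S_T, 0):
  V(2,-2) = 0.343465; V(2,-1) = 0.193181; V(2,+0) = 0.010000; V(2,+1) = 0.000000; V(2,+2) = 0.000000
Backward induction: V(k, j) = exp(-r*dt) * [p_u * V(k+1, j+1) + p_m * V(k+1, j) + p_d * V(k+1, j-1)]
  V(1,-1) = exp(-r*dt) * [p_u*0.010000 + p_m*0.193181 + p_d*0.343465] = 0.193027
  V(1,+0) = exp(-r*dt) * [p_u*0.000000 + p_m*0.010000 + p_d*0.193181] = 0.041962
  V(1,+1) = exp(-r*dt) * [p_u*0.000000 + p_m*0.000000 + p_d*0.010000] = 0.001827
  V(0,+0) = exp(-r*dt) * [p_u*0.001827 + p_m*0.041962 + p_d*0.193027] = 0.063513


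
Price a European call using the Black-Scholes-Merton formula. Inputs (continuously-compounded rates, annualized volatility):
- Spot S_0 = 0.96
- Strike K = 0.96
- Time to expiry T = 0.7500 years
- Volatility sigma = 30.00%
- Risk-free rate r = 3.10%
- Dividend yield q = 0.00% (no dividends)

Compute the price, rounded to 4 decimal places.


d1 = (ln(S/K) + (r - q + 0.5*sigma^2) * T) / (sigma * sqrt(T)) = 0.21939310
d2 = d1 - sigma * sqrt(T) = -0.04041452
exp(-rT) = 0.97701820; exp(-qT) = 1.00000000
C = S_0 * exp(-qT) * N(d1) - K * exp(-rT) * N(d2)
N(d1) = 0.58682808; N(d2) = 0.48388133
C = 0.9600 * 1.00000000 * 0.58682808 - 0.9600 * 0.97701820 * 0.48388133 = 0.1095

Answer: Price = 0.1095


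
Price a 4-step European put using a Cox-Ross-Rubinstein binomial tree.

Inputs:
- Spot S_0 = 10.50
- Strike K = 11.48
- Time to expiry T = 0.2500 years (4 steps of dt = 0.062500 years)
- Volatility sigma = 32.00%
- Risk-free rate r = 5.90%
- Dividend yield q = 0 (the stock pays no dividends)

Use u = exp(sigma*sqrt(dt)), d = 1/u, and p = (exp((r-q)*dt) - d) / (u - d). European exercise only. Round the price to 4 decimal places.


dt = T/N = 0.062500
u = exp(sigma*sqrt(dt)) = 1.083287; d = 1/u = 0.923116
p = (exp((r-q)*dt) - d) / (u - d) = 0.503075
Discount per step: exp(-r*dt) = 0.996319
Stock lattice S(k, i) with i counting down-moves:
  k=0: S(0,0) = 10.5000
  k=1: S(1,0) = 11.3745; S(1,1) = 9.6927
  k=2: S(2,0) = 12.3219; S(2,1) = 10.5000; S(2,2) = 8.9475
  k=3: S(3,0) = 13.3481; S(3,1) = 11.3745; S(3,2) = 9.6927; S(3,3) = 8.2596
  k=4: S(4,0) = 14.4598; S(4,1) = 12.3219; S(4,2) = 10.5000; S(4,3) = 8.9475; S(4,4) = 7.6246
Terminal payoffs V(N, i) = max(K - S_T, 0):
  V(4,0) = 0.000000; V(4,1) = 0.000000; V(4,2) = 0.980000; V(4,3) = 2.532490; V(4,4) = 3.855435
Backward induction: V(k, i) = exp(-r*dt) * [p * V(k+1, i) + (1-p) * V(k+1, i+1)].
  V(3,0) = exp(-r*dt) * [p*0.000000 + (1-p)*0.000000] = 0.000000
  V(3,1) = exp(-r*dt) * [p*0.000000 + (1-p)*0.980000] = 0.485194
  V(3,2) = exp(-r*dt) * [p*0.980000 + (1-p)*2.532490] = 1.745024
  V(3,3) = exp(-r*dt) * [p*2.532490 + (1-p)*3.855435] = 3.178153
  V(2,0) = exp(-r*dt) * [p*0.000000 + (1-p)*0.485194] = 0.240217
  V(2,1) = exp(-r*dt) * [p*0.485194 + (1-p)*1.745024] = 1.107144
  V(2,2) = exp(-r*dt) * [p*1.745024 + (1-p)*3.178153] = 2.448137
  V(1,0) = exp(-r*dt) * [p*0.240217 + (1-p)*1.107144] = 0.668545
  V(1,1) = exp(-r*dt) * [p*1.107144 + (1-p)*2.448137] = 1.766988
  V(0,0) = exp(-r*dt) * [p*0.668545 + (1-p)*1.766988] = 1.209918

Answer: Price = V(0,0) = 1.2099


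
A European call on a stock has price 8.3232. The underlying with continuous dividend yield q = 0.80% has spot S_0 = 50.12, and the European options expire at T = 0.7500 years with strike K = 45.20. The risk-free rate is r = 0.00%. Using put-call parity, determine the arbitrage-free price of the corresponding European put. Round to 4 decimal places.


Answer: Put price = 3.7030

Derivation:
Put-call parity: C - P = S_0 * exp(-qT) - K * exp(-rT).
S_0 * exp(-qT) = 50.1200 * 0.99401796 = 49.82018036
K * exp(-rT) = 45.2000 * 1.00000000 = 45.20000000
P = C - S*exp(-qT) + K*exp(-rT)
P = 8.3232 - 49.82018036 + 45.20000000 = 3.7030


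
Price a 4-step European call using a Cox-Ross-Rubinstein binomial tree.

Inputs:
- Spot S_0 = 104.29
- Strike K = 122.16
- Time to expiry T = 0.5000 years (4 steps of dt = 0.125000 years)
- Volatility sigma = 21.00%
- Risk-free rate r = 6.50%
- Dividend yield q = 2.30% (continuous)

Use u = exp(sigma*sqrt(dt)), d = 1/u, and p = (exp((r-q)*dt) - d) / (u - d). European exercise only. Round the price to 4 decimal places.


Answer: Price = V(0,0) = 1.2569

Derivation:
dt = T/N = 0.125000
u = exp(sigma*sqrt(dt)) = 1.077072; d = 1/u = 0.928443
p = (exp((r-q)*dt) - d) / (u - d) = 0.516863
Discount per step: exp(-r*dt) = 0.991908
Stock lattice S(k, i) with i counting down-moves:
  k=0: S(0,0) = 104.2900
  k=1: S(1,0) = 112.3278; S(1,1) = 96.8273
  k=2: S(2,0) = 120.9852; S(2,1) = 104.2900; S(2,2) = 89.8987
  k=3: S(3,0) = 130.3097; S(3,1) = 112.3278; S(3,2) = 96.8273; S(3,3) = 83.4658
  k=4: S(4,0) = 140.3530; S(4,1) = 120.9852; S(4,2) = 104.2900; S(4,3) = 89.8987; S(4,4) = 77.4932
Terminal payoffs V(N, i) = max(S_T - K, 0):
  V(4,0) = 18.192951; V(4,1) = 0.000000; V(4,2) = 0.000000; V(4,3) = 0.000000; V(4,4) = 0.000000
Backward induction: V(k, i) = exp(-r*dt) * [p * V(k+1, i) + (1-p) * V(k+1, i+1)].
  V(3,0) = exp(-r*dt) * [p*18.192951 + (1-p)*0.000000] = 9.327166
  V(3,1) = exp(-r*dt) * [p*0.000000 + (1-p)*0.000000] = 0.000000
  V(3,2) = exp(-r*dt) * [p*0.000000 + (1-p)*0.000000] = 0.000000
  V(3,3) = exp(-r*dt) * [p*0.000000 + (1-p)*0.000000] = 0.000000
  V(2,0) = exp(-r*dt) * [p*9.327166 + (1-p)*0.000000] = 4.781854
  V(2,1) = exp(-r*dt) * [p*0.000000 + (1-p)*0.000000] = 0.000000
  V(2,2) = exp(-r*dt) * [p*0.000000 + (1-p)*0.000000] = 0.000000
  V(1,0) = exp(-r*dt) * [p*4.781854 + (1-p)*0.000000] = 2.451562
  V(1,1) = exp(-r*dt) * [p*0.000000 + (1-p)*0.000000] = 0.000000
  V(0,0) = exp(-r*dt) * [p*2.451562 + (1-p)*0.000000] = 1.256867


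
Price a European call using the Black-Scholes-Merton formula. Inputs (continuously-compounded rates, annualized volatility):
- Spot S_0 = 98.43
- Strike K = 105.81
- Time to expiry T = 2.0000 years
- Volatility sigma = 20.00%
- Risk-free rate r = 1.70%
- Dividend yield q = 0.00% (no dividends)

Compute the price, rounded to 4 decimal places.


Answer: Price = 9.4670

Derivation:
d1 = (ln(S/K) + (r - q + 0.5*sigma^2) * T) / (sigma * sqrt(T)) = 0.00601254
d2 = d1 - sigma * sqrt(T) = -0.27683017
exp(-rT) = 0.96657150; exp(-qT) = 1.00000000
C = S_0 * exp(-qT) * N(d1) - K * exp(-rT) * N(d2)
N(d1) = 0.50239864; N(d2) = 0.39095526
C = 98.4300 * 1.00000000 * 0.50239864 - 105.8100 * 0.96657150 * 0.39095526 = 9.4670


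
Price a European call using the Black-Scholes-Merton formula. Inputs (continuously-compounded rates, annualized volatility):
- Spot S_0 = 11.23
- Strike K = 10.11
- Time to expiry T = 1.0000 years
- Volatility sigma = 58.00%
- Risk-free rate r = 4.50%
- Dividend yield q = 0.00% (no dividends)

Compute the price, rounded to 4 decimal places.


d1 = (ln(S/K) + (r - q + 0.5*sigma^2) * T) / (sigma * sqrt(T)) = 0.54873058
d2 = d1 - sigma * sqrt(T) = -0.03126942
exp(-rT) = 0.95599748; exp(-qT) = 1.00000000
C = S_0 * exp(-qT) * N(d1) - K * exp(-rT) * N(d2)
N(d1) = 0.70840482; N(d2) = 0.48752734
C = 11.2300 * 1.00000000 * 0.70840482 - 10.1100 * 0.95599748 * 0.48752734 = 3.2434

Answer: Price = 3.2434


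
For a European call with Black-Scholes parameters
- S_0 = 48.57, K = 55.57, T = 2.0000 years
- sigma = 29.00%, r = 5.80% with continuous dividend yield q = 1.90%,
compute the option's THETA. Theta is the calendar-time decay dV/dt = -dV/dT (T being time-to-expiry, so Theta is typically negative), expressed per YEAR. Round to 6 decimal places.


Answer: Theta = -2.490099

Derivation:
d1 = 0.0669619614; d2 = -0.3431599717
phi(d1) = 0.3980488728; exp(-qT) = 0.9627129409; exp(-rT) = 0.8904752233
Theta = -S*exp(-qT)*phi(d1)*sigma/(2*sqrt(T)) - r*K*exp(-rT)*N(d2) + q*S*exp(-qT)*N(d1)
N(d1) = 0.5266940072; N(d2) = 0.3657390581; sqrt(T) = 1.4142135624
Term 1 = -48.5700 * 0.9627129409 * 0.3980488728 * 0.2900 / (2 * 1.4142135624) = -1.9083336835
Term 2 = -0.0580 * 55.5700 * 0.8904752233 * 0.3657390581 = -1.0496912392
Term 3 = 0.0190 * 48.5700 * 0.9627129409 * 0.5266940072 = 0.4679256917
Theta = -1.9083336835 + (-1.0496912392) + (0.4679256917) = -2.490099


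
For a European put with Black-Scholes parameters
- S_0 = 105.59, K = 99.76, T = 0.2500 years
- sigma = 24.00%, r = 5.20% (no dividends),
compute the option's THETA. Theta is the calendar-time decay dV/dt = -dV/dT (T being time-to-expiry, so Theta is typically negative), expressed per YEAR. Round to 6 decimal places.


d1 = 0.6416364037; d2 = 0.5216364037
phi(d1) = 0.3247215703; exp(-qT) = 1.0000000000; exp(-rT) = 0.9870841350
Theta = -S*exp(-qT)*phi(d1)*sigma/(2*sqrt(T)) + r*K*exp(-rT)*N(-d2) - q*S*exp(-qT)*N(-d1)
N(-d1) = 0.2605546453; N(-d2) = 0.3009617559; sqrt(T) = 0.5000000000
Term 1 = -105.5900 * 1.0000000000 * 0.3247215703 * 0.2400 / (2 * 0.5000000000) = -8.2289641459
Term 2 = 0.0520 * 99.7600 * 0.9870841350 * 0.3009617559 = 1.5410802967
Term 3 = 0 (no dividend yield, q = 0)
Theta = -8.2289641459 + (1.5410802967) + (0.0000000000) = -6.687884

Answer: Theta = -6.687884


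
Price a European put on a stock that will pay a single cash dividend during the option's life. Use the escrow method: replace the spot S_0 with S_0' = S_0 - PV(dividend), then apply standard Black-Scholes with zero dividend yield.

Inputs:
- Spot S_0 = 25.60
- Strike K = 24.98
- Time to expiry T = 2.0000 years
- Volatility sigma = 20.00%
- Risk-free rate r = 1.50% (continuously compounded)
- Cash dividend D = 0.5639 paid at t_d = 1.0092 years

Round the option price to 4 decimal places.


Answer: Price = 2.3883

Derivation:
PV(D) = D * exp(-r * t_d) = 0.5639 * 0.98497600 = 0.55542797
S_0' = S_0 - PV(D) = 25.6000 - 0.55542797 = 25.04457203
d1 = (ln(S_0'/K) + (r + sigma^2/2)*T) / (sigma*sqrt(T)) = 0.25661476
d2 = d1 - sigma*sqrt(T) = -0.02622796
exp(-rT) = 0.97044553
N(-d1) = 0.39873809; N(-d2) = 0.51046224
P = K * exp(-rT) * N(-d2) - S_0' * N(-d1) = 24.9800 * 0.97044553 * 0.51046224 - 25.04457203 * 0.39873809 = 2.3883


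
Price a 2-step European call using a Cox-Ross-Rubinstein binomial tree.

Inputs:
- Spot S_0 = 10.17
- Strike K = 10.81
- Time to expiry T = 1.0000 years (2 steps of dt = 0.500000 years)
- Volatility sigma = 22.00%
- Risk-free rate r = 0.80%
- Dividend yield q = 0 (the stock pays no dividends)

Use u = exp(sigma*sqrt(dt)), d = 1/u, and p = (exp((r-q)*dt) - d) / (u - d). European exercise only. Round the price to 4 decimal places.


Answer: Price = V(0,0) = 0.6847

Derivation:
dt = T/N = 0.500000
u = exp(sigma*sqrt(dt)) = 1.168316; d = 1/u = 0.855933
p = (exp((r-q)*dt) - d) / (u - d) = 0.474018
Discount per step: exp(-r*dt) = 0.996008
Stock lattice S(k, i) with i counting down-moves:
  k=0: S(0,0) = 10.1700
  k=1: S(1,0) = 11.8818; S(1,1) = 8.7048
  k=2: S(2,0) = 13.8817; S(2,1) = 10.1700; S(2,2) = 7.4508
Terminal payoffs V(N, i) = max(S_T - K, 0):
  V(2,0) = 3.071669; V(2,1) = 0.000000; V(2,2) = 0.000000
Backward induction: V(k, i) = exp(-r*dt) * [p * V(k+1, i) + (1-p) * V(k+1, i+1)].
  V(1,0) = exp(-r*dt) * [p*3.071669 + (1-p)*0.000000] = 1.450213
  V(1,1) = exp(-r*dt) * [p*0.000000 + (1-p)*0.000000] = 0.000000
  V(0,0) = exp(-r*dt) * [p*1.450213 + (1-p)*0.000000] = 0.684683


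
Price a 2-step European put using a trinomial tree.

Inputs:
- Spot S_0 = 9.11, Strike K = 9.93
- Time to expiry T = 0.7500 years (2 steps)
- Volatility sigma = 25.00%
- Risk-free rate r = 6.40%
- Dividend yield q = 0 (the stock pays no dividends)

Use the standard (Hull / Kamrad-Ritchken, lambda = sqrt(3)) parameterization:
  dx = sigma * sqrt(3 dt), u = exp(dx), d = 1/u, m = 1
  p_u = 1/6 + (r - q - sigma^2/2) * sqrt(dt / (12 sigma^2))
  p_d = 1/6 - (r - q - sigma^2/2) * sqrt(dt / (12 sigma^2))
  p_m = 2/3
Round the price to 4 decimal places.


dt = T/N = 0.375000; dx = sigma*sqrt(3*dt) = 0.265165
u = exp(dx) = 1.303646; d = 1/u = 0.767079
p_u = 0.189824, p_m = 0.666667, p_d = 0.143509
Discount per step: exp(-r*dt) = 0.976286
Stock lattice S(k, j) with j the centered position index:
  k=0: S(0,+0) = 9.1100
  k=1: S(1,-1) = 6.9881; S(1,+0) = 9.1100; S(1,+1) = 11.8762
  k=2: S(2,-2) = 5.3604; S(2,-1) = 6.9881; S(2,+0) = 9.1100; S(2,+1) = 11.8762; S(2,+2) = 15.4824
Terminal payoffs V(N, j) = max(K - S_T, 0):
  V(2,-2) = 4.569578; V(2,-1) = 2.941907; V(2,+0) = 0.820000; V(2,+1) = 0.000000; V(2,+2) = 0.000000
Backward induction: V(k, j) = exp(-r*dt) * [p_u * V(k+1, j+1) + p_m * V(k+1, j) + p_d * V(k+1, j-1)]
  V(1,-1) = exp(-r*dt) * [p_u*0.820000 + p_m*2.941907 + p_d*4.569578] = 2.706950
  V(1,+0) = exp(-r*dt) * [p_u*0.000000 + p_m*0.820000 + p_d*2.941907] = 0.945881
  V(1,+1) = exp(-r*dt) * [p_u*0.000000 + p_m*0.000000 + p_d*0.820000] = 0.114887
  V(0,+0) = exp(-r*dt) * [p_u*0.114887 + p_m*0.945881 + p_d*2.706950] = 1.016184

Answer: Price = V(0,0) = 1.0162


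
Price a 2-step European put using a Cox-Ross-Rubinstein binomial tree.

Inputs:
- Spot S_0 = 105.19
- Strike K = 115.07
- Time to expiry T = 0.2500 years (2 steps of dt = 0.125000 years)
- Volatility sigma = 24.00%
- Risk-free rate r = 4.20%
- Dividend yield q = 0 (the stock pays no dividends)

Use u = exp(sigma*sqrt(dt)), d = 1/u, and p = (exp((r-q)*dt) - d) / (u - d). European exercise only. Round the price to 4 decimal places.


dt = T/N = 0.125000
u = exp(sigma*sqrt(dt)) = 1.088557; d = 1/u = 0.918647
p = (exp((r-q)*dt) - d) / (u - d) = 0.509780
Discount per step: exp(-r*dt) = 0.994764
Stock lattice S(k, i) with i counting down-moves:
  k=0: S(0,0) = 105.1900
  k=1: S(1,0) = 114.5053; S(1,1) = 96.6325
  k=2: S(2,0) = 124.6455; S(2,1) = 105.1900; S(2,2) = 88.7712
Terminal payoffs V(N, i) = max(K - S_T, 0):
  V(2,0) = 0.000000; V(2,1) = 9.880000; V(2,2) = 26.298770
Backward induction: V(k, i) = exp(-r*dt) * [p * V(k+1, i) + (1-p) * V(k+1, i+1)].
  V(1,0) = exp(-r*dt) * [p*0.000000 + (1-p)*9.880000] = 4.818016
  V(1,1) = exp(-r*dt) * [p*9.880000 + (1-p)*26.298770] = 17.834936
  V(0,0) = exp(-r*dt) * [p*4.818016 + (1-p)*17.834936] = 11.140535

Answer: Price = V(0,0) = 11.1405


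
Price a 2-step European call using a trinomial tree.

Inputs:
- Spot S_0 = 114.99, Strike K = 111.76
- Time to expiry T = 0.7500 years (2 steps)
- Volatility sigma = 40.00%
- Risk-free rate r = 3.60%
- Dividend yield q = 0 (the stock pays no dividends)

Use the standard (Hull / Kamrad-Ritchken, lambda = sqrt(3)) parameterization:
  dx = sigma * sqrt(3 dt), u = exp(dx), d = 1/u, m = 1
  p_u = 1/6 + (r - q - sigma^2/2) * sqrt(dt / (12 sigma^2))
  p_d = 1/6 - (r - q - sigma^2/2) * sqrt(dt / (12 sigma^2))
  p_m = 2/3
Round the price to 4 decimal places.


Answer: Price = V(0,0) = 17.1071

Derivation:
dt = T/N = 0.375000; dx = sigma*sqrt(3*dt) = 0.424264
u = exp(dx) = 1.528465; d = 1/u = 0.654251
p_u = 0.147221, p_m = 0.666667, p_d = 0.186112
Discount per step: exp(-r*dt) = 0.986591
Stock lattice S(k, j) with j the centered position index:
  k=0: S(0,+0) = 114.9900
  k=1: S(1,-1) = 75.2323; S(1,+0) = 114.9900; S(1,+1) = 175.7582
  k=2: S(2,-2) = 49.2208; S(2,-1) = 75.2323; S(2,+0) = 114.9900; S(2,+1) = 175.7582; S(2,+2) = 268.6403
Terminal payoffs V(N, j) = max(S_T - K, 0):
  V(2,-2) = 0.000000; V(2,-1) = 0.000000; V(2,+0) = 3.230000; V(2,+1) = 63.998209; V(2,+2) = 156.880299
Backward induction: V(k, j) = exp(-r*dt) * [p_u * V(k+1, j+1) + p_m * V(k+1, j) + p_d * V(k+1, j-1)]
  V(1,-1) = exp(-r*dt) * [p_u*3.230000 + p_m*0.000000 + p_d*0.000000] = 0.469148
  V(1,+0) = exp(-r*dt) * [p_u*63.998209 + p_m*3.230000 + p_d*0.000000] = 11.420013
  V(1,+1) = exp(-r*dt) * [p_u*156.880299 + p_m*63.998209 + p_d*3.230000] = 65.472849
  V(0,+0) = exp(-r*dt) * [p_u*65.472849 + p_m*11.420013 + p_d*0.469148] = 17.107137


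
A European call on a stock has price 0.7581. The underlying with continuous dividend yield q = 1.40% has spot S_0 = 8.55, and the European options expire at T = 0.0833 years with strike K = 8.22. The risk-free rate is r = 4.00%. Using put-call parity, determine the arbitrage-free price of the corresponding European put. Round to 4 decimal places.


Answer: Put price = 0.4107

Derivation:
Put-call parity: C - P = S_0 * exp(-qT) - K * exp(-rT).
S_0 * exp(-qT) = 8.5500 * 0.99883448 = 8.54003480
K * exp(-rT) = 8.2200 * 0.99667354 = 8.19265654
P = C - S*exp(-qT) + K*exp(-rT)
P = 0.7581 - 8.54003480 + 8.19265654 = 0.4107


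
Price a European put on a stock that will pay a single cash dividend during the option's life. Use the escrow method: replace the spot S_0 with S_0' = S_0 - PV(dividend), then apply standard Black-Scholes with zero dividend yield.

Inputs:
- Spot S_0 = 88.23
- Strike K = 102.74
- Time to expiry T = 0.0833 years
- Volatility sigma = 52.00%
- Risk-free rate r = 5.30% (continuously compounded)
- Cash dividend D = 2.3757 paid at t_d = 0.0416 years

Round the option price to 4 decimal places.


Answer: Price = 17.2711

Derivation:
PV(D) = D * exp(-r * t_d) = 2.3757 * 0.99779763 = 2.37046783
S_0' = S_0 - PV(D) = 88.2300 - 2.37046783 = 85.85953217
d1 = (ln(S_0'/K) + (r + sigma^2/2)*T) / (sigma*sqrt(T)) = -1.09148928
d2 = d1 - sigma*sqrt(T) = -1.24157032
exp(-rT) = 0.99559483
N(-d1) = 0.86247118; N(-d2) = 0.89280243
P = K * exp(-rT) * N(-d2) - S_0' * N(-d1) = 102.7400 * 0.99559483 * 0.89280243 - 85.85953217 * 0.86247118 = 17.2711


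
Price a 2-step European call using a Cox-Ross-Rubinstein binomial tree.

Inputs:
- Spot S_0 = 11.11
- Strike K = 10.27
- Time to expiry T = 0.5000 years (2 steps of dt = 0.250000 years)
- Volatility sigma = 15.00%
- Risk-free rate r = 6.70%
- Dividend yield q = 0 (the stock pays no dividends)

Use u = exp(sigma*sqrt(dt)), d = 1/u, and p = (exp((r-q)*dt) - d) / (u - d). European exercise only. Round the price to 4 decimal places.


dt = T/N = 0.250000
u = exp(sigma*sqrt(dt)) = 1.077884; d = 1/u = 0.927743
p = (exp((r-q)*dt) - d) / (u - d) = 0.593760
Discount per step: exp(-r*dt) = 0.983390
Stock lattice S(k, i) with i counting down-moves:
  k=0: S(0,0) = 11.1100
  k=1: S(1,0) = 11.9753; S(1,1) = 10.3072
  k=2: S(2,0) = 12.9080; S(2,1) = 11.1100; S(2,2) = 9.5625
Terminal payoffs V(N, i) = max(S_T - K, 0):
  V(2,0) = 2.637978; V(2,1) = 0.840000; V(2,2) = 0.000000
Backward induction: V(k, i) = exp(-r*dt) * [p * V(k+1, i) + (1-p) * V(k+1, i+1)].
  V(1,0) = exp(-r*dt) * [p*2.637978 + (1-p)*0.840000] = 1.875883
  V(1,1) = exp(-r*dt) * [p*0.840000 + (1-p)*0.000000] = 0.490474
  V(0,0) = exp(-r*dt) * [p*1.875883 + (1-p)*0.490474] = 1.291264

Answer: Price = V(0,0) = 1.2913
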